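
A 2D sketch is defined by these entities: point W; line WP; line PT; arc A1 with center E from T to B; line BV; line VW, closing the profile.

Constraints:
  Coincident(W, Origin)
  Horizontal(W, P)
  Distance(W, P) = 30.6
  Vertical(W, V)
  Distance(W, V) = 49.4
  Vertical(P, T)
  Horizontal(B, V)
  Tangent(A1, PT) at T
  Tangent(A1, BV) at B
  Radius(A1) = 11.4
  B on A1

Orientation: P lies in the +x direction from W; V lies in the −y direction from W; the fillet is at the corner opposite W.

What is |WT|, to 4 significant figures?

48.79

The virtual corner opposite W is at (30.60, -49.40). Tangency of A1 to PT means the radius ET is perpendicular to PT and since A1 is tangent to BV there, EB ⟂ BV, with radius 11.4, so the center E sits 11.4 in from both sides at E = (19.20, -38.00). That places the tangent points at T = (30.60, -38.00) on PT and B = (19.20, -49.40) on BV. Then |WT| = |T − W| = 48.79.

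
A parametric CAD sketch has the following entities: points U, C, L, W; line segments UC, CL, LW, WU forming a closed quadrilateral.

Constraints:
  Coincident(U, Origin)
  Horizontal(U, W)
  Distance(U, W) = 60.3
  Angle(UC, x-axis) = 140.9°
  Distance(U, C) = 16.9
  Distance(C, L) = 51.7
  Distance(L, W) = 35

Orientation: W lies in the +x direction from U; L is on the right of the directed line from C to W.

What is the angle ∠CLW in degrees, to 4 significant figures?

116.3°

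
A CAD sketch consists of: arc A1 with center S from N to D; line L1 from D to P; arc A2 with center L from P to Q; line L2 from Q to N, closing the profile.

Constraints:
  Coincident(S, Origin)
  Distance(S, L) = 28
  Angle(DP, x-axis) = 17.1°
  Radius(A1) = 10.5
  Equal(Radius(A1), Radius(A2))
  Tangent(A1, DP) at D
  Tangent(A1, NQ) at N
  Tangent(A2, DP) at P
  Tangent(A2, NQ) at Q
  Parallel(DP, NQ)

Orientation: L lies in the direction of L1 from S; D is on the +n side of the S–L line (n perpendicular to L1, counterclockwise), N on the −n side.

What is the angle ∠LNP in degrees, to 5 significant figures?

16.314°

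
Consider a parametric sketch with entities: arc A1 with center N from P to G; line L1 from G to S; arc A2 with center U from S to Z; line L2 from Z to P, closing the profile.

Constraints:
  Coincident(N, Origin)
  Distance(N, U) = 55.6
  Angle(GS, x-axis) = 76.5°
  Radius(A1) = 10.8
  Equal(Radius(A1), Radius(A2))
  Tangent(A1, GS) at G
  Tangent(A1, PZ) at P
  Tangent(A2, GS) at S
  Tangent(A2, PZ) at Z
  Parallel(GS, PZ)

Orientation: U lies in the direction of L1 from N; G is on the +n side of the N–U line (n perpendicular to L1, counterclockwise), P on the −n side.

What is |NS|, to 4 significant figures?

56.64

The slot axis is L1's direction at 76.5°, so u = (cos 76.5°, sin 76.5°) = (0.2334, 0.9724) and n = (−sin 76.5°, cos 76.5°) = (-0.9724, 0.2334). N is at the origin and U lies 55.6 along u from N, so U = 55.6·u = (12.98, 54.06). Tangency of A1 to both parallel lines with radius 10.8 puts G and P at N ± 10.8·n: G = (-10.50, 2.521), P = (10.50, -2.521). Equal radii place S and Z the same way about U: S = U + 10.8·n = (2.478, 56.58), Z = U − 10.8·n = (23.48, 51.54). Then |NS| = |S − N| = 56.64.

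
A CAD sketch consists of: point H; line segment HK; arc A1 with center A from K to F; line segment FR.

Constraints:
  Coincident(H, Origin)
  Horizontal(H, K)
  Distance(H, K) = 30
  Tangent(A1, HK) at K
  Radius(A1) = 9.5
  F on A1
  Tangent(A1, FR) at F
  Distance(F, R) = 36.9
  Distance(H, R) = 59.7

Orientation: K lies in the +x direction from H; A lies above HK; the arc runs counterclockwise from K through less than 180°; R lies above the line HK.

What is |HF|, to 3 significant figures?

40.8

Checks: |AK| = 9.500 ✓; |AF| = 9.500 ✓; ∠(AF, FR) = 90.00° ✓; |FR| = 36.90 ✓; |HR| = 59.70 ✓.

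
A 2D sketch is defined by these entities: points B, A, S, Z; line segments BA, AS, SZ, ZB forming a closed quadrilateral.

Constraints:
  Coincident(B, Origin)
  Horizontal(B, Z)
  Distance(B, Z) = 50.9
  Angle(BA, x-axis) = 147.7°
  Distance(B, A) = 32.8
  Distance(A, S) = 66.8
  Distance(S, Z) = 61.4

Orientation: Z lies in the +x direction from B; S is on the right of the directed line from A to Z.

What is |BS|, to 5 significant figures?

41.033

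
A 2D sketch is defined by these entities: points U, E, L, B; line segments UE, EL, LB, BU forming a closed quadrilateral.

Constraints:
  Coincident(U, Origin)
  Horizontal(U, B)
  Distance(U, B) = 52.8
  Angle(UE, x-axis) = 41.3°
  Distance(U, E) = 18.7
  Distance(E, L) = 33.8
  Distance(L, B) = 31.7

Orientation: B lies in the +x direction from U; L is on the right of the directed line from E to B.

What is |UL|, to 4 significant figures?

33.09

Checks: |EL| = 33.80 ✓; |LB| = 31.70 ✓.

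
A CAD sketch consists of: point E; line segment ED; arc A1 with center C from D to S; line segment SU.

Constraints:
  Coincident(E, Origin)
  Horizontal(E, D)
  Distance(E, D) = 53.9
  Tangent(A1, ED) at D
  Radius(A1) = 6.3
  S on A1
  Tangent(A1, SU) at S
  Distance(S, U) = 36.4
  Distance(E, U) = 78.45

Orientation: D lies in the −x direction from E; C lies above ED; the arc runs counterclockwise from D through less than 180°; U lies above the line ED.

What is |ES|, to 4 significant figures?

49.40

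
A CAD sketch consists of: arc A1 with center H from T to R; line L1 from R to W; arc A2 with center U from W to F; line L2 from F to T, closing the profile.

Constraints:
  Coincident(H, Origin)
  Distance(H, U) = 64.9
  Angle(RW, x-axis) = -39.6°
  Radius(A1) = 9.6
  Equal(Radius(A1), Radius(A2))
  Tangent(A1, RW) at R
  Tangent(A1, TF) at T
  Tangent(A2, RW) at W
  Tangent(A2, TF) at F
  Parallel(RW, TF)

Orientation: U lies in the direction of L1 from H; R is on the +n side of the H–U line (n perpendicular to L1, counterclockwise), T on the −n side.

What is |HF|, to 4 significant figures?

65.61

The slot axis is L1's direction at -39.6°, so u = (cos -39.6°, sin -39.6°) = (0.7705, -0.6374) and n = (−sin -39.6°, cos -39.6°) = (0.6374, 0.7705). H is at the origin and U lies 64.9 along u from H, so U = 64.9·u = (50.01, -41.37). Tangency of A1 to both parallel lines with radius 9.6 puts R and T at H ± 9.6·n: R = (6.119, 7.397), T = (-6.119, -7.397). Equal radii place W and F the same way about U: W = U + 9.6·n = (56.13, -33.97), F = U − 9.6·n = (43.89, -48.77). Then |HF| = |F − H| = 65.61.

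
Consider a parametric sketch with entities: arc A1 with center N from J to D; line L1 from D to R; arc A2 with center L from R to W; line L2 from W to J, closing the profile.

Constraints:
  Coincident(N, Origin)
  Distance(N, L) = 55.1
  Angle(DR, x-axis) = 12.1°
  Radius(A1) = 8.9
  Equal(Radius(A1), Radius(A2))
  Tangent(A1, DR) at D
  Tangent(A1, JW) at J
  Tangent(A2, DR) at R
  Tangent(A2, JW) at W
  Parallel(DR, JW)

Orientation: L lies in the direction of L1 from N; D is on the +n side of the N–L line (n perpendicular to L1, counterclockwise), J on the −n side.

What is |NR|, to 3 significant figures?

55.8

The slot axis is L1's direction at 12.1°, so u = (cos 12.1°, sin 12.1°) = (0.978, 0.210) and n = (−sin 12.1°, cos 12.1°) = (-0.210, 0.978). N is at the origin and L lies 55.1 along u from N, so L = 55.1·u = (53.9, 11.5). Tangency of A1 to both parallel lines with radius 8.9 puts D and J at N ± 8.9·n: D = (-1.87, 8.70), J = (1.87, -8.70). Equal radii place R and W the same way about L: R = L + 8.9·n = (52.0, 20.3), W = L − 8.9·n = (55.7, 2.85). Then |NR| = |R − N| = 55.8.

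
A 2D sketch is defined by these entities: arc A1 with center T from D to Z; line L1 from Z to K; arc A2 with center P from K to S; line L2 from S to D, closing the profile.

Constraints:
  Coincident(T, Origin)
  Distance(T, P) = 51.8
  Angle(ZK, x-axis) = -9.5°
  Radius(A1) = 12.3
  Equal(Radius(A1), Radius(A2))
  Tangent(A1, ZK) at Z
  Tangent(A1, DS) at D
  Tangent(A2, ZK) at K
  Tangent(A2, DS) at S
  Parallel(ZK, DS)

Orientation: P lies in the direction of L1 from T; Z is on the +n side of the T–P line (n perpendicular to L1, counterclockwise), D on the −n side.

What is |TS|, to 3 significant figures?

53.2

The slot axis is L1's direction at -9.5°, so u = (cos -9.5°, sin -9.5°) = (0.986, -0.165) and n = (−sin -9.5°, cos -9.5°) = (0.165, 0.986). T is at the origin and P lies 51.8 along u from T, so P = 51.8·u = (51.1, -8.55). Tangency of A1 to both parallel lines with radius 12.3 puts Z and D at T ± 12.3·n: Z = (2.03, 12.1), D = (-2.03, -12.1). Equal radii place K and S the same way about P: K = P + 12.3·n = (53.1, 3.58), S = P − 12.3·n = (49.1, -20.7). Then |TS| = |S − T| = 53.2.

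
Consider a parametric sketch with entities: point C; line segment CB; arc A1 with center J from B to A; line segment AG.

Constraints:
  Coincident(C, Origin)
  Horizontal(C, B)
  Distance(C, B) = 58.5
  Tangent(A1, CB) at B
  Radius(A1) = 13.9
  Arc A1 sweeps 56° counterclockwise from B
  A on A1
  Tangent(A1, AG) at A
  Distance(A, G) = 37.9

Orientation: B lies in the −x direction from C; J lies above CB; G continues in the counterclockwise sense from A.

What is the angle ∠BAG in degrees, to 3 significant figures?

152°

C is at the origin; CB is horizontal with |CB| = 58.5 and B on the −x side, so B = (-58.5, 0.00). A1 meets CB tangentially, so JB is at right angles to CB, so J = B + (0, 13.9) = (-58.5, 13.9). On A1, B sits at bearing -90° from J; a 56° counterclockwise sweep puts A at bearing -34°, so A = J + 13.9·(cos -34°, sin -34°) = (-47.0, 6.13). Since A1 is tangent to AG there, JA ⟂ AG, so AG runs along (−sin -34°, cos -34°); with |AG| = 37.9, G = (-25.8, 37.5). Then cos ∠BAG = AB·AG / (|AB||AG|), giving 152°.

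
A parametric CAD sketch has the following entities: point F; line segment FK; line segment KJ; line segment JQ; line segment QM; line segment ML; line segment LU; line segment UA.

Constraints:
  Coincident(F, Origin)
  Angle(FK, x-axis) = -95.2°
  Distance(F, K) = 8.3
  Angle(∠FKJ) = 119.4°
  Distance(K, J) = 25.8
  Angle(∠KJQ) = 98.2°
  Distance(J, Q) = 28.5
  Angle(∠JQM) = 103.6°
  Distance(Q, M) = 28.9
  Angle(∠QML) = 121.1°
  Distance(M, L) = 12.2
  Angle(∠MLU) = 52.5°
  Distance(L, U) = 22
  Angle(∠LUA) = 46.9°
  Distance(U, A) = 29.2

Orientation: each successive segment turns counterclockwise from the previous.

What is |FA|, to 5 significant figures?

44.644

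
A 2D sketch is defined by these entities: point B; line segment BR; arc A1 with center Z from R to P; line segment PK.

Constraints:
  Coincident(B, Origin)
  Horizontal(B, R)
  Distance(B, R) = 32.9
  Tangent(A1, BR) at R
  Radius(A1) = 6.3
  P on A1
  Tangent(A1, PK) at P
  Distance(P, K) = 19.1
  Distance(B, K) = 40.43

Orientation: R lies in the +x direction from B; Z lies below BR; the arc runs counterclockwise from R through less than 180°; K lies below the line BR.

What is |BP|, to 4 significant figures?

27.80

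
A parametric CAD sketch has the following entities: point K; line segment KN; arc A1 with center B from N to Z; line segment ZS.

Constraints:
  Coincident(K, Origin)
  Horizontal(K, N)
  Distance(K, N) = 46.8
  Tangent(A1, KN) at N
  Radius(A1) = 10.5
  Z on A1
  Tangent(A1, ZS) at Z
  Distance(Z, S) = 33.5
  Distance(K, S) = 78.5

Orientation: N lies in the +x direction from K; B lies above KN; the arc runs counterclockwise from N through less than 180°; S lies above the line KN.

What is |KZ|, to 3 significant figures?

57.0

K is at the origin; KN is horizontal with |KN| = 46.8 and N on the +x side, so N = (46.8, 0.00). Tangency of A1 to KN means the radius BN is perpendicular to KN, so B = N + (0, 10.5) = (46.8, 10.5). Since BZ ⟂ ZS (tangency), |BS| = √(10.5² + 33.5²) = 35.1 regardless of where Z sits on A1. So S lies on both circle(K, 78.5) and circle(B, 35.1); the above-KN intersection is S = (68.7, 37.9). Z is the foot of the tangent from S: Z = (56.6, 6.69).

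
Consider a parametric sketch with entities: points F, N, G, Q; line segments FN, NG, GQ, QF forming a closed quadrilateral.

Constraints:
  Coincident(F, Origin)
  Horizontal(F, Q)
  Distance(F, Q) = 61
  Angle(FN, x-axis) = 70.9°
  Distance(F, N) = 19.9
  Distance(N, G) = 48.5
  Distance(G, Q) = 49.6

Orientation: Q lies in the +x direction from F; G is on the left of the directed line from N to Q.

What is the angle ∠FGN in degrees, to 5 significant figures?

9.9996°

Checks: |NG| = 48.50 ✓; |GQ| = 49.60 ✓.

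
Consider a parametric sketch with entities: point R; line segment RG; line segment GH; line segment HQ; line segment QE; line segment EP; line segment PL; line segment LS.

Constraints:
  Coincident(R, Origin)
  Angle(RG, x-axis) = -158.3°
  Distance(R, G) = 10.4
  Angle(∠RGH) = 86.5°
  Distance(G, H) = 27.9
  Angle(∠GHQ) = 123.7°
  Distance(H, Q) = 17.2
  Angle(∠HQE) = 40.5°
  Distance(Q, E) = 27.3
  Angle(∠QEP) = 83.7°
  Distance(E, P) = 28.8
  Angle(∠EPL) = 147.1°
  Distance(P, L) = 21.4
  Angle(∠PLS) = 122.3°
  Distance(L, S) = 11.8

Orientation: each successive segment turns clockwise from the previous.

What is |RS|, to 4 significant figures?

62.58

R is at the origin; RG runs at -158.3° with length 10.4, so G = (-9.663, -3.845). ∠RGH = 86.5° gives GH at 108.2° from the x-axis; with |GH| = 27.9, H = (-18.38, 22.66). ∠GHQ = 123.7° gives HQ at 51.90° from the x-axis; with |HQ| = 17.2, Q = (-7.764, 36.19). ∠HQE = 40.5° gives QE at -87.60° from the x-axis; with |QE| = 27.3, E = (-6.621, 8.918). ∠QEP = 83.7° gives EP at 176.1° from the x-axis; with |EP| = 28.8, P = (-35.35, 10.88). ∠EPL = 147.1° gives PL at 143.2° from the x-axis; with |PL| = 21.4, L = (-52.49, 23.70). ∠PLS = 122.3° gives LS at 85.50° from the x-axis; with |LS| = 11.8, S = (-51.56, 35.46). Then |RS| = |S − R| = 62.58.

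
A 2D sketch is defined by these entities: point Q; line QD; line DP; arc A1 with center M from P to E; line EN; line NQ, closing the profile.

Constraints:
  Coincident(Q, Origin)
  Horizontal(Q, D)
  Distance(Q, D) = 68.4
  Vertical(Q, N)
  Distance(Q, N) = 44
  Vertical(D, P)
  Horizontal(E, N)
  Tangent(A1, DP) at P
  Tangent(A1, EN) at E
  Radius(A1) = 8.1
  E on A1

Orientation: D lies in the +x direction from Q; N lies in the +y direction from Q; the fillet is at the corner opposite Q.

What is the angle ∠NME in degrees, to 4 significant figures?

82.35°

The virtual corner opposite Q is at (68.40, 44.00). The tangent condition forces MP to be normal to DP and A1 meets EN tangentially, so ME is at right angles to EN, with radius 8.1, so the center M sits 8.1 in from both sides at M = (60.30, 35.90). That places the tangent points at P = (68.40, 35.90) on DP and E = (60.30, 44.00) on EN. Then cos ∠NME = MN·ME / (|MN||ME|), giving 82.35°.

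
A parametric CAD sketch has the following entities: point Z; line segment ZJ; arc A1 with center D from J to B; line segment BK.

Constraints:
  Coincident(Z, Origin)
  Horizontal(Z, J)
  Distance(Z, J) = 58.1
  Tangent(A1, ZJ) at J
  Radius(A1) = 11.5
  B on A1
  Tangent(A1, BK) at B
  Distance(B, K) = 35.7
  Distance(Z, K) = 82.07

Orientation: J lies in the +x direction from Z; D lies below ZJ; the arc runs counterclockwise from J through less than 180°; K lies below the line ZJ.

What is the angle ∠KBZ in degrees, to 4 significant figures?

140.7°

Checks: |DB| = 11.50 ✓; ∠(DB, BK) = 90.00° ✓; |BK| = 35.70 ✓; |ZK| = 82.07 ✓.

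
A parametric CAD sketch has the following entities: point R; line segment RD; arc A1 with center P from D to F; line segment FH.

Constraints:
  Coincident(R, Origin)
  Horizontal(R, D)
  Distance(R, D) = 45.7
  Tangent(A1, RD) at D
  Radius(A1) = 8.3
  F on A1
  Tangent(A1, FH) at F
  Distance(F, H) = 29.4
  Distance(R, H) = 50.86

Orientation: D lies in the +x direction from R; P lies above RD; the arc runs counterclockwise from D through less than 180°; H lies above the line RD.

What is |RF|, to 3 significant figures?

54.0

R is at the origin; RD is horizontal with |RD| = 45.7 and D on the +x side, so D = (45.7, 0.00). Tangency of A1 to RD means the radius PD is perpendicular to RD, so P = D + (0, 8.3) = (45.7, 8.30). Since PF ⟂ FH (tangency), |PH| = √(8.3² + 29.4²) = 30.5 regardless of where F sits on A1. So H lies on both circle(R, 50.86) and circle(P, 30.5); the above-RD intersection is H = (35.0, 36.9). F is the foot of the tangent from H: F = (52.4, 13.2).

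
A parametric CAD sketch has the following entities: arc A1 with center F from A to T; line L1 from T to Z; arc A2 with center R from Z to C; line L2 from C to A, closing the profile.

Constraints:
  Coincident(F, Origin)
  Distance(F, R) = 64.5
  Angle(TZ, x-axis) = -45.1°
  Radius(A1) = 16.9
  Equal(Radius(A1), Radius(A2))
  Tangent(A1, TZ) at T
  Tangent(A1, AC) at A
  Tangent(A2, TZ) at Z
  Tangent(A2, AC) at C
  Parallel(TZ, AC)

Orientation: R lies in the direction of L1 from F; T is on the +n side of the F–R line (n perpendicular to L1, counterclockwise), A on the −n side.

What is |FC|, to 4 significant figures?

66.68

The slot axis is L1's direction at -45.1°, so u = (cos -45.1°, sin -45.1°) = (0.7059, -0.7083) and n = (−sin -45.1°, cos -45.1°) = (0.7083, 0.7059). F is at the origin and R lies 64.5 along u from F, so R = 64.5·u = (45.53, -45.69). Tangency of A1 to both parallel lines with radius 16.9 puts T and A at F ± 16.9·n: T = (11.97, 11.93), A = (-11.97, -11.93). Equal radii place Z and C the same way about R: Z = R + 16.9·n = (57.50, -33.76), C = R − 16.9·n = (33.56, -57.62). Then |FC| = |C − F| = 66.68.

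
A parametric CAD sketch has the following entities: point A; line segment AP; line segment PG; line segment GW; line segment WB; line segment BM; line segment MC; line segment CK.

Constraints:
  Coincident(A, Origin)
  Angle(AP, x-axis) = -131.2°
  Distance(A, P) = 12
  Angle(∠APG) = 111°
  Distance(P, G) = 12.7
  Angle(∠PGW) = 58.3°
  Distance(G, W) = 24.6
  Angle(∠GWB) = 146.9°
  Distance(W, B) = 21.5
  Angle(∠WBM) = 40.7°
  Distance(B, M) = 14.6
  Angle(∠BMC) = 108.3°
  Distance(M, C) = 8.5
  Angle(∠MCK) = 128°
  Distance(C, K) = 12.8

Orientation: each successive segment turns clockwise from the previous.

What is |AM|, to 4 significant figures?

10.93

A is at the origin; AP runs at -131.2° with length 12.0, so P = (-7.904, -9.029). ∠APG = 111.0° gives PG at 159.8° from the x-axis; with |PG| = 12.7, G = (-19.82, -4.644). ∠PGW = 58.3° gives GW at 38.10° from the x-axis; with |GW| = 24.6, W = (-0.4645, 10.54). ∠GWB = 146.9° gives WB at 5.000° from the x-axis; with |WB| = 21.5, B = (20.95, 12.41). ∠WBM = 40.7° gives BM at -134.3° from the x-axis; with |BM| = 14.6, M = (10.76, 1.960). Then |AM| = |M − A| = 10.93.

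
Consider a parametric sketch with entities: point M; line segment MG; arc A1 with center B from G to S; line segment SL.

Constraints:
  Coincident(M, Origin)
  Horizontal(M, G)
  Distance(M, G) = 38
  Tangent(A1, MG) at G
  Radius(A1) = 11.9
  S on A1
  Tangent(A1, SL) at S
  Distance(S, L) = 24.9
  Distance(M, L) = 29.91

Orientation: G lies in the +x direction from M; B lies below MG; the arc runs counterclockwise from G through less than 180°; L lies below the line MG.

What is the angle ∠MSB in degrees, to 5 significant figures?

157.65°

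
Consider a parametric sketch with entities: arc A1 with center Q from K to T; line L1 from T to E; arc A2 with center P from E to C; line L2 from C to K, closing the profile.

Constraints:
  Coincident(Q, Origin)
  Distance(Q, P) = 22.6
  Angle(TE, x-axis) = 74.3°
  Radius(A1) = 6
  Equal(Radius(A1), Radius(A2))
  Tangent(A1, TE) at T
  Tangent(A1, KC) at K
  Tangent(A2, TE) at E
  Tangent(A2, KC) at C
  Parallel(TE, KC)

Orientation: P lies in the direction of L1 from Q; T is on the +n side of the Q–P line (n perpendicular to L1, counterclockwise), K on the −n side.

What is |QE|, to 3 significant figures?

23.4

The slot axis is L1's direction at 74.3°, so u = (cos 74.3°, sin 74.3°) = (0.271, 0.963) and n = (−sin 74.3°, cos 74.3°) = (-0.963, 0.271). Q is at the origin and P lies 22.6 along u from Q, so P = 22.6·u = (6.12, 21.8). Tangency of A1 to both parallel lines with radius 6.0 puts T and K at Q ± 6.0·n: T = (-5.78, 1.62), K = (5.78, -1.62). Equal radii place E and C the same way about P: E = P + 6.0·n = (0.339, 23.4), C = P − 6.0·n = (11.9, 20.1). Then |QE| = |E − Q| = 23.4.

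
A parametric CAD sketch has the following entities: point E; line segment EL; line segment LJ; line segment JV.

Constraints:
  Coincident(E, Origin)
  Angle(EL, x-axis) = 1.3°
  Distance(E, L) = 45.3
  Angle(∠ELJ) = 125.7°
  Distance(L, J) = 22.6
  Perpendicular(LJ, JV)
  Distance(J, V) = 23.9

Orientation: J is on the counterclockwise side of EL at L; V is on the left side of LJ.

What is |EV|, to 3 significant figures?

50.7

E is at the origin; EL runs at 1.3° with length 45.3, so L = 45.3·(cos 1.3°, sin 1.3°) = (45.3, 1.03). ∠ELJ = 125.7°, so LJ runs at 1.3° + (180° − 125.7°) = 55.6° from the x-axis; with |LJ| = 22.6, J = L + 22.6·(cos 55.6°, sin 55.6°) = (58.1, 19.7). LJ ⟂ JV; with |JV| = 23.9 on the left of LJ, V = J + 23.9·(-0.825, 0.565) = (38.3, 33.2). Then |EV| = |V − E| = 50.7.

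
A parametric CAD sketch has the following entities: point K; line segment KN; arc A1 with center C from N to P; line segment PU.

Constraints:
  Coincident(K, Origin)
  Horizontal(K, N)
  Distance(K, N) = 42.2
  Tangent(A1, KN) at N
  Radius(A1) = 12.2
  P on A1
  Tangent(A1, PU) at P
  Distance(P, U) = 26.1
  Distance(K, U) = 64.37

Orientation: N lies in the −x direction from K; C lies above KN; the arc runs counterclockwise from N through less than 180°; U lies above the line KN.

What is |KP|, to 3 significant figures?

38.9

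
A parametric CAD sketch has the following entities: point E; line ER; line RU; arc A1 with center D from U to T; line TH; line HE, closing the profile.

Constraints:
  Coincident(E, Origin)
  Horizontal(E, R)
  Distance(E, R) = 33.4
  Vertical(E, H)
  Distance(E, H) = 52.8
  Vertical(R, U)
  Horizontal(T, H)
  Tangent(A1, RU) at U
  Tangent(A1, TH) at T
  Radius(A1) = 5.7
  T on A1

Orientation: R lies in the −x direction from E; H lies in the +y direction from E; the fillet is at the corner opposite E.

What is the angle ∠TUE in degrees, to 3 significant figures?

99.7°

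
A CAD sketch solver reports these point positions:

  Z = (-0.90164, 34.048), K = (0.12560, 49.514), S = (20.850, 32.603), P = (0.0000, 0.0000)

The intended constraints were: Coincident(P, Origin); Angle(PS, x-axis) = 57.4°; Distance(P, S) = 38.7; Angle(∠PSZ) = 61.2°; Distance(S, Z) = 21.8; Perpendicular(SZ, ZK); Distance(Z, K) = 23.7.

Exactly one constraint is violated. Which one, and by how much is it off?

Distance(Z, K) = 23.7 — off by 8.20.

P = (0.00, 0.00) ✓; PS at 57.40° ✓; |PS| = 38.70 ✓; ∠PSZ = 61.20° ✓; |SZ| = 21.80 ✓; ∠(SZ, ZK) = 90.00° ✓; |ZK| = 15.50 ✗.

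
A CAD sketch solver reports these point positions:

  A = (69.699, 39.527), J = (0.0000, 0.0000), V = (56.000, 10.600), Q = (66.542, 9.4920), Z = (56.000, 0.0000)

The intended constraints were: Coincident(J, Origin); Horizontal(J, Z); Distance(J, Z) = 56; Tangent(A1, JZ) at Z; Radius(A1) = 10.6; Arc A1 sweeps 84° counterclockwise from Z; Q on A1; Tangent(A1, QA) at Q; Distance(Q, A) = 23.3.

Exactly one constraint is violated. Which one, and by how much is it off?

Distance(Q, A) = 23.3 — off by 6.90.

J = (0.00, 0.00) ✓; J.y = 0.00, Z.y = 0.00 ✓; |JZ| = 56.00 ✓; ∠(VZ, ZJ) = 90.00° ✓; |VZ| = 10.60 ✓; bearing(V→Q) − bearing(V→Z) = 84.00° ✓; |VQ| = 10.60 ✓; ∠(VQ, QA) = 90.00° ✓; |QA| = 30.20 ✗.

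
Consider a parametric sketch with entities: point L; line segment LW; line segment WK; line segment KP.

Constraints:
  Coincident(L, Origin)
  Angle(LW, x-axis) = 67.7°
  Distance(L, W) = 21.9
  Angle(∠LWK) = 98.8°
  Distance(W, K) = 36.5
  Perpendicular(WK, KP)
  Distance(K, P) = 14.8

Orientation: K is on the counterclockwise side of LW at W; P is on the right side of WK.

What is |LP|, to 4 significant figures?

54.00

∠LWK = 98.8°, so WK runs at 67.7° + (180° − 98.8°) = 148.9° from the x-axis; with |WK| = 36.5, K = W + 36.5·(cos 148.9°, sin 148.9°) = (-22.94, 39.12). WK ⟂ KP; with |KP| = 14.8 on the right of WK, P = K + 14.8·(0.5165, 0.8563) = (-15.30, 51.79). Then |LP| = |P − L| = 54.00.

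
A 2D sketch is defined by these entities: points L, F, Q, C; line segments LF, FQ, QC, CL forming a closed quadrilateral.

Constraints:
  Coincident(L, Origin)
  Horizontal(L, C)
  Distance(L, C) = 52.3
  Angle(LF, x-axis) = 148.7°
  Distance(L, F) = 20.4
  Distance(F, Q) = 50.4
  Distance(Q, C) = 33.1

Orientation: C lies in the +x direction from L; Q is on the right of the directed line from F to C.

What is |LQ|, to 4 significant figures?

30.04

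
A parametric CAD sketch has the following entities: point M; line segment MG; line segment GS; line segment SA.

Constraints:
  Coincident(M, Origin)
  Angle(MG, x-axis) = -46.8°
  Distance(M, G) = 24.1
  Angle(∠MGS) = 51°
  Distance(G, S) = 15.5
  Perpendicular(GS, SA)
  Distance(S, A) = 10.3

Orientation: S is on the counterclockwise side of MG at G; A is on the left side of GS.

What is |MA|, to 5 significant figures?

8.4358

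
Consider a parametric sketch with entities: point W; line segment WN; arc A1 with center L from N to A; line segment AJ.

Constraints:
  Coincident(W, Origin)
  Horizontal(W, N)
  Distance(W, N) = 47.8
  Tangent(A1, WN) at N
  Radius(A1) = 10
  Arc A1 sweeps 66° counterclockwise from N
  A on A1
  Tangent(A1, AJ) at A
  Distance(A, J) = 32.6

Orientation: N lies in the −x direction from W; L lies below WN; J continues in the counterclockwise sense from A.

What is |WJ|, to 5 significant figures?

78.758

W is at the origin; W and N share the same y with |WN| = 47.8 and N on the −x side, so N = (-47.800, 0.0000). The tangent condition forces LN to be normal to WN, so L = N + (0, -10) = (-47.800, -10.000). On A1, N sits at bearing 90° from L; a 66° counterclockwise sweep puts A at bearing 156°, so A = L + 10.0·(cos 156°, sin 156°) = (-56.935, -5.9326). Since A1 is tangent to AJ there, LA ⟂ AJ, so AJ runs along (−sin 156°, cos 156°); with |AJ| = 32.6, J = (-70.195, -35.714). Then |WJ| = |J − W| = 78.758.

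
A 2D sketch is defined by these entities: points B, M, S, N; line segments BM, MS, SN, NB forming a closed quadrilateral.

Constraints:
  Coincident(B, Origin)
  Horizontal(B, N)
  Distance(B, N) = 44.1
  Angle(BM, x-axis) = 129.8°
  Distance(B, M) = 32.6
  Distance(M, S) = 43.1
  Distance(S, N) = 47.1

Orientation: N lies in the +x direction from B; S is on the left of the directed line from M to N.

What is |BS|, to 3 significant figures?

44.6

B is at the origin; BN is horizontal with |BN| = 44.1 and N in +x, so N = (44.1, 0). BM runs at 129.8° with |BM| = 32.6, so M = (-20.9, 25.0). S is determined by |MS| = 43.1 and |SN| = 47.1 together: it lies at the intersection of circle(M, 43.1) and circle(N, 47.1). With |MN| = 69.6, the foot of the radical line on MN is 32.2 from M and the perpendicular offset is √(43.1² − 32.2²) = 28.6. Taking the left-of-MN solution: S = (19.5, 40.2).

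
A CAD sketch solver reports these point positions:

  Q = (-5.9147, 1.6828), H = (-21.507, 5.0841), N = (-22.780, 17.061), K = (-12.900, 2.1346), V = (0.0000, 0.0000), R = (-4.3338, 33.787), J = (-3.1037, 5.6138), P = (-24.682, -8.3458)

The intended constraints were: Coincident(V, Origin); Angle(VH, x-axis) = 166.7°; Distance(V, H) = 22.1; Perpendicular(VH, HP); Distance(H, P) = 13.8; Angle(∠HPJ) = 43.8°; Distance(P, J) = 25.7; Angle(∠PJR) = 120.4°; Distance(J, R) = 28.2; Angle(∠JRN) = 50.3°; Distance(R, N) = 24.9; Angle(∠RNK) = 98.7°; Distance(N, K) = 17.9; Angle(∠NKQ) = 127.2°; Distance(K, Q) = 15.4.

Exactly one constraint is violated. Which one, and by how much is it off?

Distance(K, Q) = 15.4 — off by 8.40.

V = (0.00, 0.00) ✓; VH at 166.7° ✓; |VH| = 22.10 ✓; ∠(VH, HP) = 90.00° ✓; |HP| = 13.80 ✓; ∠HPJ = 43.80° ✓; |PJ| = 25.70 ✓; ∠PJR = 120.4° ✓; |JR| = 28.20 ✓; ∠JRN = 50.30° ✓; |RN| = 24.90 ✓; ∠RNK = 98.70° ✓; |NK| = 17.90 ✓; ∠NKQ = 127.2° ✓; |KQ| = 7.000 ✗.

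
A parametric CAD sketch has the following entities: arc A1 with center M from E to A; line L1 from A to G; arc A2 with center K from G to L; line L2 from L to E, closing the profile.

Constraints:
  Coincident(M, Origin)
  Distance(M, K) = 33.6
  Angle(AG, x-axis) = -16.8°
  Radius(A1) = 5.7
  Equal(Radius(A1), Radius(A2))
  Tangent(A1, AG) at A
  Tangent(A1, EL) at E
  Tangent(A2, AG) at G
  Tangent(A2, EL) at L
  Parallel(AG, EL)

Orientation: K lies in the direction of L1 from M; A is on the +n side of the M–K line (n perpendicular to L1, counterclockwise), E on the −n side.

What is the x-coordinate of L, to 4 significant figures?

30.52

Tangency of A1 to both parallel lines with radius 5.7 puts A and E at M ± 5.7·n: A = (1.647, 5.457), E = (-1.647, -5.457). Equal radii place G and L the same way about K: G = K + 5.7·n = (33.81, -4.255), L = K − 5.7·n = (30.52, -15.17). So L.x = 30.52.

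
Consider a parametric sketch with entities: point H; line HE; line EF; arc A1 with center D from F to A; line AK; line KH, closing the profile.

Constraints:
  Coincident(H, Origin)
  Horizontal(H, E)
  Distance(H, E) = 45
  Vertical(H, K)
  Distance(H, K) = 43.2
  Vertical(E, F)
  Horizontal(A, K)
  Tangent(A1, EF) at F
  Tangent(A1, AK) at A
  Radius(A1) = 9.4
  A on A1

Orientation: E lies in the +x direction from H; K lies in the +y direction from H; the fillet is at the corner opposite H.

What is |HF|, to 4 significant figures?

56.28

H is at the origin; HE is horizontal with |HE| = 45.0 and E on the +x side, so E = (45.00, 0.000). HK is vertical with |HK| = 43.2 and K on the +y side, so K = (0.000, 43.20). The virtual corner opposite H is at (45.00, 43.20). Tangency of A1 to EF means the radius DF is perpendicular to EF and A1 meets AK tangentially, so DA is at right angles to AK, with radius 9.4, so the center D sits 9.4 in from both sides at D = (35.60, 33.80). That places the tangent points at F = (45.00, 33.80) on EF and A = (35.60, 43.20) on AK. Then |HF| = |F − H| = 56.28.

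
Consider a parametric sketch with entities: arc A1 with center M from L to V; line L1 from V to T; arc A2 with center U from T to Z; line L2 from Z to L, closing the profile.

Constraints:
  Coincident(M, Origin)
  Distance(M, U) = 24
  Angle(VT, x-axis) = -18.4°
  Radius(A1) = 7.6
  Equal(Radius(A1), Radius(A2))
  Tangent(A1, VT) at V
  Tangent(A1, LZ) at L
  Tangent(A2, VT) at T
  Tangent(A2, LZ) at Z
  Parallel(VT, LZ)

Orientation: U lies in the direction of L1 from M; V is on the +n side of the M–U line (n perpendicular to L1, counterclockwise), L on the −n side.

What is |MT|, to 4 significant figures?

25.17

Tangency of A1 to both parallel lines with radius 7.6 puts V and L at M ± 7.6·n: V = (2.399, 7.211), L = (-2.399, -7.211). Equal radii place T and Z the same way about U: T = U + 7.6·n = (25.17, -0.3641), Z = U − 7.6·n = (20.37, -14.79). Then |MT| = |T − M| = 25.17.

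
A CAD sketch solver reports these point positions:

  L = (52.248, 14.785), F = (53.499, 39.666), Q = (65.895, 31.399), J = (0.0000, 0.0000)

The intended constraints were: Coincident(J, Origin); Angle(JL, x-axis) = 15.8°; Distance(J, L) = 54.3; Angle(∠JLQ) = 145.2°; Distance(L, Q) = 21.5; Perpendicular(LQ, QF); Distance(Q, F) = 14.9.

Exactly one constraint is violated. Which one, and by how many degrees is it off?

Perpendicular(LQ, QF) — off by 5.70°.

J = (0.00, 0.00) ✓; JL at 15.80° ✓; |JL| = 54.30 ✓; ∠JLQ = 145.2° ✓; |LQ| = 21.50 ✓; ∠(LQ, QF) = 95.70° ✗; |QF| = 14.90 ✓.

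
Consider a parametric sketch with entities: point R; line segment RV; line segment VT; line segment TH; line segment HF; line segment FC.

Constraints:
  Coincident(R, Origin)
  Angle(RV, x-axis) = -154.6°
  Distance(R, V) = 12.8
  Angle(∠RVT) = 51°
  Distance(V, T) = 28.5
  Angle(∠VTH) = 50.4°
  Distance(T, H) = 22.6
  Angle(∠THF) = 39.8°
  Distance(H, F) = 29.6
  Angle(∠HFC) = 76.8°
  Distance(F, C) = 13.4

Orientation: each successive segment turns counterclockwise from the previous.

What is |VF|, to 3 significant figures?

18.6

R is at the origin; RV runs at -154.6° with length 12.8, so V = (-11.6, -5.49). ∠RVT = 51.0° gives VT at -25.6° from the x-axis; with |VT| = 28.5, T = (14.1, -17.8). ∠VTH = 50.4° gives TH at 104° from the x-axis; with |TH| = 22.6, H = (8.67, 4.12). ∠THF = 39.8° gives HF at -116° from the x-axis; with |HF| = 29.6, F = (-4.21, -22.5). Then |VF| = |F − V| = 18.6.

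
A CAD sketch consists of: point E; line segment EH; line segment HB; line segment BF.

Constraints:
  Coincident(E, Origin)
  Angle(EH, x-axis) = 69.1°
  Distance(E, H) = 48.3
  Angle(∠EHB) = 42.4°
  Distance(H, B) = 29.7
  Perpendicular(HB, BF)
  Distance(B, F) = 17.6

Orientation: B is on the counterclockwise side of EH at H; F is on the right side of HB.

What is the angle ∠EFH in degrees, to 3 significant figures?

66.1°

E is at the origin; EH runs at 69.1° with length 48.3, so H = 48.3·(cos 69.1°, sin 69.1°) = (17.2, 45.1). ∠EHB = 42.4°, so HB runs at 69.1° + (180° − 42.4°) = 207° from the x-axis; with |HB| = 29.7, B = H + 29.7·(cos 207°, sin 207°) = (-9.30, 31.8). The perpendicularity gives BF at right angles to HB; with |BF| = 17.6 on the right of HB, F = B + 17.6·(-0.449, 0.893) = (-17.2, 47.5). Then cos ∠EFH = FE·FH / (|FE||FH|), giving 66.1°.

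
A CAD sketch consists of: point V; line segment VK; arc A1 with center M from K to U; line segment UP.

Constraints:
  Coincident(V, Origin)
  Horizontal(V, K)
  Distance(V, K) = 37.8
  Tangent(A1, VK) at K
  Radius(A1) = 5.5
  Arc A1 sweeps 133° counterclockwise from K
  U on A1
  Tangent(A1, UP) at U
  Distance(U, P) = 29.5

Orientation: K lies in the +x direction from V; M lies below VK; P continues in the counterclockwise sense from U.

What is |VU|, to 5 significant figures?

35.021

V is at the origin; V and K share the same y with |VK| = 37.8 and K on the +x side, so K = (37.800, 0.0000). Tangency of A1 to VK means the radius MK is perpendicular to VK, so M = K + (0, -5.5) = (37.800, -5.5000). On A1, K sits at bearing 90° from M; a 133° counterclockwise sweep puts U at bearing 223°, so U = M + 5.5·(cos 223°, sin 223°) = (33.778, -9.2510). Then |VU| = |U − V| = 35.021.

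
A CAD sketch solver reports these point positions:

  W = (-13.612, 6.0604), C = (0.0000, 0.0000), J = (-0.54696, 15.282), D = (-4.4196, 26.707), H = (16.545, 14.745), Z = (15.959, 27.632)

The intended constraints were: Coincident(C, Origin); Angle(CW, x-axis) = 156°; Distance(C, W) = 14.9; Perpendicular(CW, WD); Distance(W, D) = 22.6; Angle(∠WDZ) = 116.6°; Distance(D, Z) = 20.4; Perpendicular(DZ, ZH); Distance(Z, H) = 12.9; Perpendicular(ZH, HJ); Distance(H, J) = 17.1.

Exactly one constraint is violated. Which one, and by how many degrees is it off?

Perpendicular(ZH, HJ) — off by 4.40°.

C = (0.00, 0.00) ✓; CW at 156.0° ✓; |CW| = 14.90 ✓; ∠(CW, WD) = 90.00° ✓; |WD| = 22.60 ✓; ∠WDZ = 116.6° ✓; |DZ| = 20.40 ✓; ∠(DZ, ZH) = 90.00° ✓; |ZH| = 12.90 ✓; ∠(ZH, HJ) = 94.40° ✗; |HJ| = 17.10 ✓.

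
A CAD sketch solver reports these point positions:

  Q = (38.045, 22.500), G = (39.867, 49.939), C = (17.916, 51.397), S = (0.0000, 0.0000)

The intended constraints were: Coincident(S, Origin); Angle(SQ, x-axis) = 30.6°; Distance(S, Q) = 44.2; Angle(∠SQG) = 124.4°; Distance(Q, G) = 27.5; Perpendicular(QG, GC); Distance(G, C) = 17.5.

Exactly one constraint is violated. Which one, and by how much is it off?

Distance(G, C) = 17.5 — off by 4.50.

S = (0.00, 0.00) ✓; SQ at 30.60° ✓; |SQ| = 44.20 ✓; ∠SQG = 124.4° ✓; |QG| = 27.50 ✓; ∠(QG, GC) = 90.00° ✓; |GC| = 22.00 ✗.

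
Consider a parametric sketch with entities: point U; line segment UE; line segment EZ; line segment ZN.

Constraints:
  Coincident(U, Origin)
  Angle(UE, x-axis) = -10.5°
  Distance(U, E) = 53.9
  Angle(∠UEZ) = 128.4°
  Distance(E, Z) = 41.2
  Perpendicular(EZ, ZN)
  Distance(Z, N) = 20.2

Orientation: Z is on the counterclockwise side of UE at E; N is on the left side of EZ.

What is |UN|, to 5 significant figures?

77.865

U is at the origin; UE runs at -10.5° with length 53.9, so E = 53.9·(cos -10.5°, sin -10.5°) = (52.997, -9.8225). ∠UEZ = 128.4°, so EZ runs at -10.5° + (180° − 128.4°) = 41.100° from the x-axis; with |EZ| = 41.2, Z = E + 41.2·(cos 41.100°, sin 41.100°) = (84.044, 17.261). EZ ⟂ ZN; with |ZN| = 20.2 on the left of EZ, N = Z + 20.2·(-0.65738, 0.75356) = (70.765, 32.483). Then |UN| = |N − U| = 77.865.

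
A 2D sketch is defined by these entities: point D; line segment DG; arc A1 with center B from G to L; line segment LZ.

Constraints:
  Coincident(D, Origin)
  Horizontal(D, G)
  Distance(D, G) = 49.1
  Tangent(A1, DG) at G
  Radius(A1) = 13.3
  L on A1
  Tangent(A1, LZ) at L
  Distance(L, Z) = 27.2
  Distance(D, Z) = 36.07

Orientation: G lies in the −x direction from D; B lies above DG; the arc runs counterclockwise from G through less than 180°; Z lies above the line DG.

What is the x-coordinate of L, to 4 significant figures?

-38.17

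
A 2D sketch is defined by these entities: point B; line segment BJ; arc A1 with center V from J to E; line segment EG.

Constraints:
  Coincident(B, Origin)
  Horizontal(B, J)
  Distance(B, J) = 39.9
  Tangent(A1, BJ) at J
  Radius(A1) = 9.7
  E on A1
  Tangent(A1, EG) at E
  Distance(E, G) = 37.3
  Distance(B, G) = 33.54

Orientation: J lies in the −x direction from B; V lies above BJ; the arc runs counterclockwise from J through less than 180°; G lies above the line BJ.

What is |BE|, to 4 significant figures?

32.60

Checks: |VE| = 9.700 ✓; ∠(VE, EG) = 90.00° ✓; |EG| = 37.30 ✓; |BG| = 33.54 ✓.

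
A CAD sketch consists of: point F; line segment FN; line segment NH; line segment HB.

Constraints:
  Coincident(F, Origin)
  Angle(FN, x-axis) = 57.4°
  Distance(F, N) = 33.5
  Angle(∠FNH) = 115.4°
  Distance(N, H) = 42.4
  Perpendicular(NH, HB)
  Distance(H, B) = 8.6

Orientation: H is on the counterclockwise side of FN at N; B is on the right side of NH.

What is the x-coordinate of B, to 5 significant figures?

2.8735

∠FNH = 115.4°, so NH runs at 57.4° + (180° − 115.4°) = 122.00° from the x-axis; with |NH| = 42.4, H = N + 42.4·(cos 122.00°, sin 122.00°) = (-4.4198, 64.179). The perpendicularity gives HB at right angles to NH; with |HB| = 8.6 on the right of NH, B = H + 8.6·(0.84805, 0.52992) = (2.8735, 68.737). So B.x = 2.8735.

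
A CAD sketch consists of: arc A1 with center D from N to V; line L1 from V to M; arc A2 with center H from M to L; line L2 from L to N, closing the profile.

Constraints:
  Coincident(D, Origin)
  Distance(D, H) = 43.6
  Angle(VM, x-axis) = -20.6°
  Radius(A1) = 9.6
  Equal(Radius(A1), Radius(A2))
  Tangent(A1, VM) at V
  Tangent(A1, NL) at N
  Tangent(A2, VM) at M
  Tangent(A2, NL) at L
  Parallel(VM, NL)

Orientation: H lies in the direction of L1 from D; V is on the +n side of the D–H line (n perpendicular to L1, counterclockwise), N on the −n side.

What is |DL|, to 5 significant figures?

44.644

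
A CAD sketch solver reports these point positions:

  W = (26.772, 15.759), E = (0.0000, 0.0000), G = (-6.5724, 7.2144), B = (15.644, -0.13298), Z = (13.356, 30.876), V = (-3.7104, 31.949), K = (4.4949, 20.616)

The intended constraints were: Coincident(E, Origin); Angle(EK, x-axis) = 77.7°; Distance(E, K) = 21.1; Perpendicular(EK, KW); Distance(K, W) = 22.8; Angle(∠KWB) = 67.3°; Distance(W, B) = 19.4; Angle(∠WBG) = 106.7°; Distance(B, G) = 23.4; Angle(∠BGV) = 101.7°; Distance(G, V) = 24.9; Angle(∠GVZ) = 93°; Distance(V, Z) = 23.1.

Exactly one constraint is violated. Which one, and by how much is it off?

Distance(V, Z) = 23.1 — off by 6.00.

E = (0.00, 0.00) ✓; EK at 77.70° ✓; |EK| = 21.10 ✓; ∠(EK, KW) = 90.00° ✓; |KW| = 22.80 ✓; ∠KWB = 67.30° ✓; |WB| = 19.40 ✓; ∠WBG = 106.7° ✓; |BG| = 23.40 ✓; ∠BGV = 101.7° ✓; |GV| = 24.90 ✓; ∠GVZ = 93.00° ✓; |VZ| = 17.10 ✗.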